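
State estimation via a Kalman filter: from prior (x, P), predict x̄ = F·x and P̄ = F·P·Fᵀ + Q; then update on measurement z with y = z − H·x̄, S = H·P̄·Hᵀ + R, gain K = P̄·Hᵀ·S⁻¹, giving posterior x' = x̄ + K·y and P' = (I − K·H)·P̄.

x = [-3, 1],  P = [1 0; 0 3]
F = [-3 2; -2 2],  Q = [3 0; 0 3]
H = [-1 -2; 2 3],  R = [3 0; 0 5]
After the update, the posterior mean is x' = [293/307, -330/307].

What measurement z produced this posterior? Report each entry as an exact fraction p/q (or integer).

z = [1, -2]

x̄ = F·x = [11, 8]
P̄ = F·P·Fᵀ + Q = [24 18; 18 19]
S = H·P̄·Hᵀ + R = [175 -288; -288 488]
K = P̄·Hᵀ·S⁻¹ = [12/307 285/1228; -68/307 147/2456]
x' − x̄ = [-3084/307, -2786/307] = K·y
y = (KᵀK)⁻¹·Kᵀ·(x' − x̄) = [28, -48]
z = y + H·x̄ = [28, -48] + [-27, 46] = [1, -2]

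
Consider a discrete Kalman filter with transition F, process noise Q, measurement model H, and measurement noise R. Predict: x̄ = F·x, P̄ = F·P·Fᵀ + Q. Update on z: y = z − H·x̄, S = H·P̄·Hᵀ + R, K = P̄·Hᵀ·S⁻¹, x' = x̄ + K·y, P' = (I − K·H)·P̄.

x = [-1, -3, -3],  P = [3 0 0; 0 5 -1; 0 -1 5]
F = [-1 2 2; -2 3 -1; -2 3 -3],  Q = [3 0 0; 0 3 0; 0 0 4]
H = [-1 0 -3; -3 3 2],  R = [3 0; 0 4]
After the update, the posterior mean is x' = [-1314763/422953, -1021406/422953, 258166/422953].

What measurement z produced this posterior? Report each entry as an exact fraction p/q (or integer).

x̄ = F·x = [-11, -4, 2]
P̄ = F·P·Fᵀ + Q = [38 22 6; 22 71 84; 6 84 124]
S = H·P̄·Hᵀ + R = [1193 -1410; -1410 2021]
K = P̄·Hᵀ·S⁻¹ = [-3488/8999 -121908/422953; -2332/8999 -10545/422953; -1794/8999 42046/422953]
x' − x̄ = [3337720/422953, 670406/422953, -587740/422953] = K·y
y = (KᵀK)⁻¹·Kᵀ·(x' − x̄) = [-4, -22]
z = y + H·x̄ = [-4, -22] + [5, 25] = [1, 3]

z = [1, 3]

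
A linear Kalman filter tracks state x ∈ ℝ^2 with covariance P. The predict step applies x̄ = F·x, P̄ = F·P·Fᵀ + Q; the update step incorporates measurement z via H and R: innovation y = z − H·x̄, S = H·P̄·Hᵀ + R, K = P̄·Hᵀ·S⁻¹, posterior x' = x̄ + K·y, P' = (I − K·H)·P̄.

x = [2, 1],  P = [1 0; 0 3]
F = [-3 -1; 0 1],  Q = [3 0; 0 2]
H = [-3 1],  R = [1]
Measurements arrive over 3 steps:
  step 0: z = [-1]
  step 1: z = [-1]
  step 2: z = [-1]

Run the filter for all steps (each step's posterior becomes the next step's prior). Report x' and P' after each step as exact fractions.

step 0: x̄ = F·x = [-7, 1]
step 0: P̄ = F·P·Fᵀ + Q = [15 -3; -3 5]
step 0: y = z − H·x̄ = [-23]
step 0: S = H·P̄·Hᵀ + R = [159]
step 0: K = P̄·Hᵀ·S⁻¹ = [-16/53; 14/159]
step 0: x' = x̄ + K·y = [-3/53, -163/159]
step 0: P' = (I − K·H)·P̄ = [27/53 65/53; 65/53 599/159]
step 1: x̄ = F·x = [190/159, -163/159]
step 1: P̄ = F·P·Fᵀ + Q = [2975/159 -1184/159; -1184/159 917/159]
step 1: y = z − H·x̄ = [574/159]
step 1: S = H·P̄·Hᵀ + R = [34955/159]
step 1: K = P̄·Hᵀ·S⁻¹ = [-10109/34955; 4469/34955]
step 1: x' = x̄ + K·y = [5276/34955, -19701/34955]
step 1: P' = (I − K·H)·P̄ = [11316/34955 23839/34955; 23839/34955 75986/34955]
step 2: x̄ = F·x = [3873/34955, -19701/34955]
step 2: P̄ = F·P·Fᵀ + Q = [425729/34955 -147503/34955; -147503/34955 145896/34955]
step 2: y = z − H·x̄ = [-727/6991]
step 2: S = H·P̄·Hᵀ + R = [979486/6991]
step 2: K = P̄·Hᵀ·S⁻¹ = [-142469/489743; 117681/979486]
step 2: x' = x̄ + K·y = [345394/2448715, -2821431/4897430]
step 2: P' = (I − K·H)·P̄ = [790107/2448715 1657976/2448715; 1657976/2448715 10536261/4897430]

step 0: x' = [-3/53, -163/159], P' = [27/53 65/53; 65/53 599/159]
step 1: x' = [5276/34955, -19701/34955], P' = [11316/34955 23839/34955; 23839/34955 75986/34955]
step 2: x' = [345394/2448715, -2821431/4897430], P' = [790107/2448715 1657976/2448715; 1657976/2448715 10536261/4897430]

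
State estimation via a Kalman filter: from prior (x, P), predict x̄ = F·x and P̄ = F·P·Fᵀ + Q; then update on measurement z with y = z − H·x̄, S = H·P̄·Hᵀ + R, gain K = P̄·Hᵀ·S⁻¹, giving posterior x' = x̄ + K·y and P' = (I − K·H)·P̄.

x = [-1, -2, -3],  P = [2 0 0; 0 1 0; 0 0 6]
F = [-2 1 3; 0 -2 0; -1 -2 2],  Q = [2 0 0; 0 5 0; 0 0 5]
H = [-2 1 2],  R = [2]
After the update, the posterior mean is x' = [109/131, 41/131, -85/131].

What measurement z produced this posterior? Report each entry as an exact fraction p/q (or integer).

z = [-3]

x̄ = F·x = [-9, 4, -1]
P̄ = F·P·Fᵀ + Q = [65 -2 38; -2 9 4; 38 4 35]
S = H·P̄·Hᵀ + R = [131]
K = P̄·Hᵀ·S⁻¹ = [-56/131; 21/131; -2/131]
x' − x̄ = [1288/131, -483/131, 46/131] = K·y
y = (KᵀK)⁻¹·Kᵀ·(x' − x̄) = [-23]
z = y + H·x̄ = [-23] + [20] = [-3]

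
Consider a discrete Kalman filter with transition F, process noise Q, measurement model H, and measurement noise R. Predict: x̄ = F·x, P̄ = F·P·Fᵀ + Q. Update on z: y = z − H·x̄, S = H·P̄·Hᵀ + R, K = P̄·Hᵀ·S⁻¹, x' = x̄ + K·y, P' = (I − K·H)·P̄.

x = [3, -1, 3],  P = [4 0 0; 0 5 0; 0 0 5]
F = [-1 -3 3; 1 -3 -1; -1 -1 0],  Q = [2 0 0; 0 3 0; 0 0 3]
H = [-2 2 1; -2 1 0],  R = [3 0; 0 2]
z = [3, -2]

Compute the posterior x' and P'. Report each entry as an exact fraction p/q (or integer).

x̄ = F·x = [9, 3, -2]
P̄ = F·P·Fᵀ + Q = [96 26 19; 26 57 11; 19 11 12]
y = z − H·x̄ = [17, 13]
S = H·P̄·Hᵀ + R = [387 315; 315 339]
K = P̄·Hᵀ·S⁻¹ = [3757/10656 -2903/3552; 1931/2664 -195/296; 2383/10656 -1021/3552]
x' = x̄ + K·y = [11639/2664, 4501/666, -5155/2664]
P' = (I − K·H)·P̄ = [31879/10656 11585/2664 -17651/10656; 11585/2664 4915/666 -10357/2664; -17651/10656 -10357/2664 54703/10656]

x' = [11639/2664, 4501/666, -5155/2664]
P' = [31879/10656 11585/2664 -17651/10656; 11585/2664 4915/666 -10357/2664; -17651/10656 -10357/2664 54703/10656]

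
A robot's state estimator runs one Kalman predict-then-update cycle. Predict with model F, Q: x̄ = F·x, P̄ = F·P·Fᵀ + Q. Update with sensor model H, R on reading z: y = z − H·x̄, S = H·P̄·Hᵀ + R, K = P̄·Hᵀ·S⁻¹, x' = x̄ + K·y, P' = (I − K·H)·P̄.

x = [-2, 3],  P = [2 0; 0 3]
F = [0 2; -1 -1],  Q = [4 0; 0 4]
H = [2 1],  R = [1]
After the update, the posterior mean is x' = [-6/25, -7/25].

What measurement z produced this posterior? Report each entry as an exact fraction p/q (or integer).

z = [-1]

x̄ = F·x = [6, -1]
P̄ = F·P·Fᵀ + Q = [16 -6; -6 9]
S = H·P̄·Hᵀ + R = [50]
K = P̄·Hᵀ·S⁻¹ = [13/25; -3/50]
x' − x̄ = [-156/25, 18/25] = K·y
y = (KᵀK)⁻¹·Kᵀ·(x' − x̄) = [-12]
z = y + H·x̄ = [-12] + [11] = [-1]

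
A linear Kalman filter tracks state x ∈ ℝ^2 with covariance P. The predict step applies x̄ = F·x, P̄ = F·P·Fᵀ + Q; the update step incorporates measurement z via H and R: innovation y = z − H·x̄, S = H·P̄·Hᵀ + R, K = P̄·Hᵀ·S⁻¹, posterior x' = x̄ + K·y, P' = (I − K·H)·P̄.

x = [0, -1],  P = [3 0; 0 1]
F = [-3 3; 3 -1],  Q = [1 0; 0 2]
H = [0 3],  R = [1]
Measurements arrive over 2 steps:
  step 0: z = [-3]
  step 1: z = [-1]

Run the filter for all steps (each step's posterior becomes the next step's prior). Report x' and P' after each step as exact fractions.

step 0: x̄ = F·x = [-3, 1]
step 0: P̄ = F·P·Fᵀ + Q = [37 -30; -30 30]
step 0: y = z − H·x̄ = [-6]
step 0: S = H·P̄·Hᵀ + R = [271]
step 0: K = P̄·Hᵀ·S⁻¹ = [-90/271; 90/271]
step 0: x' = x̄ + K·y = [-273/271, -269/271]
step 0: P' = (I − K·H)·P̄ = [1927/271 -30/271; -30/271 30/271]
step 1: x̄ = F·x = [12/271, -550/271]
step 1: P̄ = F·P·Fᵀ + Q = [18424/271 -17793/271; -17793/271 18095/271]
step 1: y = z − H·x̄ = [1379/271]
step 1: S = H·P̄·Hᵀ + R = [163126/271]
step 1: K = P̄·Hᵀ·S⁻¹ = [-53379/163126; 54285/163126]
step 1: x' = x̄ + K·y = [-264399/163126, -54835/163126]
step 1: P' = (I − K·H)·P̄ = [576073/163126 -17793/163126; -17793/163126 18095/163126]

step 0: x' = [-273/271, -269/271], P' = [1927/271 -30/271; -30/271 30/271]
step 1: x' = [-264399/163126, -54835/163126], P' = [576073/163126 -17793/163126; -17793/163126 18095/163126]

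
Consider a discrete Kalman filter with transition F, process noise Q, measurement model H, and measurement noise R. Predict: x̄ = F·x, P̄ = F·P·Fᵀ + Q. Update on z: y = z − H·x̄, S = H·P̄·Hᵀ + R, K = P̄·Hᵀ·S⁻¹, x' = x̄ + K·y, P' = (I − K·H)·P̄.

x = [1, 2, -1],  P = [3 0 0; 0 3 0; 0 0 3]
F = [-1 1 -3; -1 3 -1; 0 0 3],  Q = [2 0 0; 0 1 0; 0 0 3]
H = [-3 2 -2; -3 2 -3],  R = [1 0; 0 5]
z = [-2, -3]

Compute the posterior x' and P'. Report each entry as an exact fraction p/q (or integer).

x̄ = F·x = [4, 6, -3]
P̄ = F·P·Fᵀ + Q = [35 21 -27; 21 34 -9; -27 -9 30]
y = z − H·x̄ = [-8, -12]
S = H·P̄·Hᵀ + R = [68 64; 64 96]
K = P̄·Hᵀ·S⁻¹ = [-63/76 225/304; 5/76 11/38; 63/76 -507/608]
x' = x̄ + K·y = [7/4, 2, 3/8]
P' = (I − K·H)·P̄ = [2161/152 1245/76 -1377/304; 1245/76 1765/76 -105/76; -1377/304 -105/76 3039/608]

x' = [7/4, 2, 3/8]
P' = [2161/152 1245/76 -1377/304; 1245/76 1765/76 -105/76; -1377/304 -105/76 3039/608]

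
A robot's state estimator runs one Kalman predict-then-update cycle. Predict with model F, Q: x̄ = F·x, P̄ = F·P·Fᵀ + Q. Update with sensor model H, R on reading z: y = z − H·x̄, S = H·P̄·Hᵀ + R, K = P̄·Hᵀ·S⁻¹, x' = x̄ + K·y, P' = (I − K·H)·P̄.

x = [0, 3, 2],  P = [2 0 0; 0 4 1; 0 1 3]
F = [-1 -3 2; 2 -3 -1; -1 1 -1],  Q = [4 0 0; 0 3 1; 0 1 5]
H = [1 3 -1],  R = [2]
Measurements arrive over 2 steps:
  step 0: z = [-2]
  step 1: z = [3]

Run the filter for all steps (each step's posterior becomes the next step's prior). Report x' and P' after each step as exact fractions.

step 0: x̄ = F·x = [-5, -11, 1]
step 0: P̄ = F·P·Fᵀ + Q = [42 23 -11; 23 56 -10; -11 -10 12]
step 0: y = z − H·x̄ = [37]
step 0: S = H·P̄·Hᵀ + R = [780]
step 0: K = P̄·Hᵀ·S⁻¹ = [61/390; 67/260; -53/780]
step 0: x' = x̄ + K·y = [307/390, -381/260, -1181/780]
step 0: P' = (I − K·H)·P̄ = [4469/195 -1097/130 -1057/390; -1097/130 1093/260 951/260; -1057/390 951/260 6551/780]
step 1: x̄ = F·x = [151/260, 973/130, -48/65]
step 1: P̄ = F·P·Fᵀ + Q = [3813/260 -3121/130 -154/65; -3121/130 17872/65 -5279/65; -154/65 -5279/65 2903/65]
step 1: y = z − H·x̄ = [-5401/260]
step 1: S = H·P̄·Hᵀ + R = [749813/260]
step 1: K = P̄·Hᵀ·S⁻¹ = [-14297/749813; 229338/749813; -75576/749813]
step 1: x' = x̄ + K·y = [732461/749813, 848006/749813, 1016238/749813]
step 1: P' = (I − K·H)·P̄ = [10210126/749813 -5390336/749813 -5932288/749813; -5390336/749813 3871975/749813 5766913/749813; -5932288/749813 5766913/749813 11519603/749813]

step 0: x' = [307/390, -381/260, -1181/780], P' = [4469/195 -1097/130 -1057/390; -1097/130 1093/260 951/260; -1057/390 951/260 6551/780]
step 1: x' = [732461/749813, 848006/749813, 1016238/749813], P' = [10210126/749813 -5390336/749813 -5932288/749813; -5390336/749813 3871975/749813 5766913/749813; -5932288/749813 5766913/749813 11519603/749813]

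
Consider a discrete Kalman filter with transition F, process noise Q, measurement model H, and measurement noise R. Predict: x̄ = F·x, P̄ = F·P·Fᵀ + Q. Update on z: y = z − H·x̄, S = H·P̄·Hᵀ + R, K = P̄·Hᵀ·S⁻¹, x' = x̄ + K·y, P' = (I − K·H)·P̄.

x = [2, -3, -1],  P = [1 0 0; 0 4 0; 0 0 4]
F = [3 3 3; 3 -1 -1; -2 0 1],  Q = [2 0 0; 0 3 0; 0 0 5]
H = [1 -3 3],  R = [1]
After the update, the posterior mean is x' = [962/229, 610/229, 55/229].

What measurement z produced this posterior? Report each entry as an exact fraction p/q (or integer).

z = [-3]

x̄ = F·x = [-6, 10, -5]
P̄ = F·P·Fᵀ + Q = [83 -15 6; -15 20 -10; 6 -10 13]
S = H·P̄·Hᵀ + R = [687]
K = P̄·Hᵀ·S⁻¹ = [146/687; -35/229; 25/229]
x' − x̄ = [2336/229, -1680/229, 1200/229] = K·y
y = (KᵀK)⁻¹·Kᵀ·(x' − x̄) = [48]
z = y + H·x̄ = [48] + [-51] = [-3]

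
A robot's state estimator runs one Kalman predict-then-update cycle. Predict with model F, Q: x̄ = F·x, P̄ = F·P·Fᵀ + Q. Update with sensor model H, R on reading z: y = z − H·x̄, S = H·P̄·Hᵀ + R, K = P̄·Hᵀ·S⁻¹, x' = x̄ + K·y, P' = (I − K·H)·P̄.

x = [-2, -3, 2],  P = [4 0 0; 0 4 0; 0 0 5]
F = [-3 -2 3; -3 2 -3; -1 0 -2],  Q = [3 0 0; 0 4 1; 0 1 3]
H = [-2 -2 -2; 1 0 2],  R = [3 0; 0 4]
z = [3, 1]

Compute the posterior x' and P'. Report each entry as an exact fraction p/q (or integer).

x̄ = F·x = [18, -6, -2]
P̄ = F·P·Fᵀ + Q = [100 -25 -18; -25 101 43; -18 43 27]
y = z − H·x̄ = [23, -13]
S = H·P̄·Hᵀ + R = [915 -322; -322 140]
K = P̄·Hᵀ·S⁻¹ = [83/436 5463/6104; -977/1744 -20821/24416; -53/436 -137/6104]
x' = x̄ + K·y = [65579/6104, -190417/24416, -27493/6104]
P' = (I − K·H)·P̄ = [98309/1526 -209287/6104 -46423/1526; -209287/6104 480733/24416 94233/6104; -46423/1526 94233/6104 23143/1526]

x' = [65579/6104, -190417/24416, -27493/6104]
P' = [98309/1526 -209287/6104 -46423/1526; -209287/6104 480733/24416 94233/6104; -46423/1526 94233/6104 23143/1526]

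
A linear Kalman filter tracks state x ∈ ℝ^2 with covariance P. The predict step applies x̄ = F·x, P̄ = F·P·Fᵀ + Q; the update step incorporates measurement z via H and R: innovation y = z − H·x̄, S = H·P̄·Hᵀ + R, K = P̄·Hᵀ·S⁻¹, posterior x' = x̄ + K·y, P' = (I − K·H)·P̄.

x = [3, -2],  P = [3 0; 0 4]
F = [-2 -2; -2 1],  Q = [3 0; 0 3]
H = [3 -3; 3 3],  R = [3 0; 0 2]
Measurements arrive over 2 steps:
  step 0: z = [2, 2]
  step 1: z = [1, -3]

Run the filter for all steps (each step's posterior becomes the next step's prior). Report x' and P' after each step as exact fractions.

step 0: x' = [2110/3133, -176/3133], P' = [8657/62660 -1711/62660; -1711/62660 8633/62660]
step 1: x' = [-38344144/107000131, -73313719/107000131], P' = [14315809/107000131 -2737901/107000131; -2737901/107000131 14305075/107000131]

step 0: x̄ = F·x = [-2, -8]
step 0: P̄ = F·P·Fᵀ + Q = [31 4; 4 19]
step 0: y = z − H·x̄ = [-16, 32]
step 0: S = H·P̄·Hᵀ + R = [381 108; 108 524]
step 0: K = P̄·Hᵀ·S⁻¹ = [2592/15665 10419/62660; -2586/15665 10383/62660]
step 0: x' = x̄ + K·y = [2110/3133, -176/3133]
step 0: P' = (I − K·H)·P̄ = [8657/62660 -1711/62660; -1711/62660 8633/62660]
step 1: x̄ = F·x = [-3868/3133, -4396/3133]
step 1: P̄ = F·P·Fᵀ + Q = [60863/15665 697/3133; 697/3133 47617/12532]
step 1: y = z − H·x̄ = [1549/3133, 15393/3133]
step 1: S = H·P̄·Hᵀ + R = [4270893/62660 48303/62660; 48303/62660 4710073/62660]
step 1: K = P̄·Hᵀ·S⁻¹ = [17053710/107000131 17366862/107000131; -17042976/107000131 17350761/107000131]
step 1: x' = x̄ + K·y = [-38344144/107000131, -73313719/107000131]
step 1: P' = (I − K·H)·P̄ = [14315809/107000131 -2737901/107000131; -2737901/107000131 14305075/107000131]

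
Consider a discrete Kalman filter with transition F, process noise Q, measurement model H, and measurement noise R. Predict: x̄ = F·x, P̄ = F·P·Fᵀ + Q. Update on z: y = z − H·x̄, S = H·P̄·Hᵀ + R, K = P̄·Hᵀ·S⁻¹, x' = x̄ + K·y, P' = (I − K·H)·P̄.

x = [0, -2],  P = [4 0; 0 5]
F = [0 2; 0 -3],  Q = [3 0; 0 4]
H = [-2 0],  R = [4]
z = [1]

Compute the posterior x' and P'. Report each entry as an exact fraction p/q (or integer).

x̄ = F·x = [-4, 6]
P̄ = F·P·Fᵀ + Q = [23 -30; -30 49]
y = z − H·x̄ = [-7]
S = H·P̄·Hᵀ + R = [96]
K = P̄·Hᵀ·S⁻¹ = [-23/48; 5/8]
x' = x̄ + K·y = [-31/48, 13/8]
P' = (I − K·H)·P̄ = [23/24 -5/4; -5/4 23/2]

x' = [-31/48, 13/8]
P' = [23/24 -5/4; -5/4 23/2]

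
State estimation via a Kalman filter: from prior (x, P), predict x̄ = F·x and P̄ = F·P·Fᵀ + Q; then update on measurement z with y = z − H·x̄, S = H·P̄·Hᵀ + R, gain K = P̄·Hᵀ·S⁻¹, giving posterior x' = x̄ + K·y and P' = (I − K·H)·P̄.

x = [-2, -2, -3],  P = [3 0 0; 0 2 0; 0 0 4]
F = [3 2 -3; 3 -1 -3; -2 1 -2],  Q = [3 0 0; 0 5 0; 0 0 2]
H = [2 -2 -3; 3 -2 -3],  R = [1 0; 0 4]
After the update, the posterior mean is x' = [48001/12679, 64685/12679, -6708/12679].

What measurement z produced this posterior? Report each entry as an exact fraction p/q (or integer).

x̄ = F·x = [-1, 5, 8]
P̄ = F·P·Fᵀ + Q = [74 59 10; 59 70 4; 10 4 32]
S = H·P̄·Hᵀ + R = [321 320; 320 398]
K = P̄·Hᵀ·S⁻¹ = [-11840/12679 11877/12679; -10766/12679 18905/25358; -4876/12679 1563/12679]
x' − x̄ = [60680/12679, 1290/12679, -108140/12679] = K·y
y = (KᵀK)⁻¹·Kᵀ·(x' − x̄) = [35, 40]
z = y + H·x̄ = [35, 40] + [-36, -37] = [-1, 3]

z = [-1, 3]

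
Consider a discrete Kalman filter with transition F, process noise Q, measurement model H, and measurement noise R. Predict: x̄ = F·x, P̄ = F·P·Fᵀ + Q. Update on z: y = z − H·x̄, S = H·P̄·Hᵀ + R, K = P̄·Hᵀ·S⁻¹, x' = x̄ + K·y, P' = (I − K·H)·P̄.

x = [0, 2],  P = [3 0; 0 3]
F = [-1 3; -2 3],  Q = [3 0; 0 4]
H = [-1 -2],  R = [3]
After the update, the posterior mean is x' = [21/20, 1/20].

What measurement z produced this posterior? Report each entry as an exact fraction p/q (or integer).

z = [-1]

x̄ = F·x = [6, 6]
P̄ = F·P·Fᵀ + Q = [33 33; 33 43]
S = H·P̄·Hᵀ + R = [340]
K = P̄·Hᵀ·S⁻¹ = [-99/340; -7/20]
x' − x̄ = [-99/20, -119/20] = K·y
y = (KᵀK)⁻¹·Kᵀ·(x' − x̄) = [17]
z = y + H·x̄ = [17] + [-18] = [-1]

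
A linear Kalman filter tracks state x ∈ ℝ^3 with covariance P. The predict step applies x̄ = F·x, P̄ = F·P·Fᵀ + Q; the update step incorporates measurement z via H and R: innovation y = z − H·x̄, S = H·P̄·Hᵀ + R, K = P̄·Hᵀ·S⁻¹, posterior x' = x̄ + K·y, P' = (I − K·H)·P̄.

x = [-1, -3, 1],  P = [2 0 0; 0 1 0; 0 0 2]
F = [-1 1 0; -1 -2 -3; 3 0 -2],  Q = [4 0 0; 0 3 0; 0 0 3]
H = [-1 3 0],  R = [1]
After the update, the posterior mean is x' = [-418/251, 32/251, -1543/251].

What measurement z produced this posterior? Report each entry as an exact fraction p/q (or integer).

z = [2]

x̄ = F·x = [-2, 4, -5]
P̄ = F·P·Fᵀ + Q = [7 0 -6; 0 27 6; -6 6 29]
S = H·P̄·Hᵀ + R = [251]
K = P̄·Hᵀ·S⁻¹ = [-7/251; 81/251; 24/251]
x' − x̄ = [84/251, -972/251, -288/251] = K·y
y = (KᵀK)⁻¹·Kᵀ·(x' − x̄) = [-12]
z = y + H·x̄ = [-12] + [14] = [2]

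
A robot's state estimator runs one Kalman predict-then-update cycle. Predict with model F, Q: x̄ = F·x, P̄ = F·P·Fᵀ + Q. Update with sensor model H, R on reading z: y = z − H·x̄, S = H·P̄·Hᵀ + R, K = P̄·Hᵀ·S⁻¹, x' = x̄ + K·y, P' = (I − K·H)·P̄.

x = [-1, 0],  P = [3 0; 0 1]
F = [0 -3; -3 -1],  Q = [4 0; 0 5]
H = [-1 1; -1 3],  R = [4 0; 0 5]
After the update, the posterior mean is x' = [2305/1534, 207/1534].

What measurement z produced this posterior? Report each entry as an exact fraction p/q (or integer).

z = [-2, -1]

x̄ = F·x = [0, 3]
P̄ = F·P·Fᵀ + Q = [13 3; 3 33]
S = H·P̄·Hᵀ + R = [44 100; 100 297]
K = P̄·Hᵀ·S⁻¹ = [-1285/1534 206/767; -345/1534 306/767]
x' − x̄ = [2305/1534, -4395/1534] = K·y
y = (KᵀK)⁻¹·Kᵀ·(x' − x̄) = [-5, -10]
z = y + H·x̄ = [-5, -10] + [3, 9] = [-2, -1]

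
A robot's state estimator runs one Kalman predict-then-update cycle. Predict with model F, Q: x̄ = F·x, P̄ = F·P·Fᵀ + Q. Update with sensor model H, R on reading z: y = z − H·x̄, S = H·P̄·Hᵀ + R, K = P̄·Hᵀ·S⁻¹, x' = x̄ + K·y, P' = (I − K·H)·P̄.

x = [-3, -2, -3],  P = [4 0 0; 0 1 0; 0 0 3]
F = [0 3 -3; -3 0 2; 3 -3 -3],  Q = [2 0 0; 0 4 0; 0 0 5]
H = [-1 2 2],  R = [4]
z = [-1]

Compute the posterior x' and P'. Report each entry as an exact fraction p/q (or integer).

x' = [493/63, 11/9, 22/9]
P' = [1672/63 -124/9 238/9; -124/9 454/9 -514/9; 238/9 -514/9 637/9]

x̄ = F·x = [3, 3, 6]
P̄ = F·P·Fᵀ + Q = [38 -18 18; -18 52 -54; 18 -54 77]
y = z − H·x̄ = [-16]
S = H·P̄·Hᵀ + R = [126]
K = P̄·Hᵀ·S⁻¹ = [-19/63; 1/9; 2/9]
x' = x̄ + K·y = [493/63, 11/9, 22/9]
P' = (I − K·H)·P̄ = [1672/63 -124/9 238/9; -124/9 454/9 -514/9; 238/9 -514/9 637/9]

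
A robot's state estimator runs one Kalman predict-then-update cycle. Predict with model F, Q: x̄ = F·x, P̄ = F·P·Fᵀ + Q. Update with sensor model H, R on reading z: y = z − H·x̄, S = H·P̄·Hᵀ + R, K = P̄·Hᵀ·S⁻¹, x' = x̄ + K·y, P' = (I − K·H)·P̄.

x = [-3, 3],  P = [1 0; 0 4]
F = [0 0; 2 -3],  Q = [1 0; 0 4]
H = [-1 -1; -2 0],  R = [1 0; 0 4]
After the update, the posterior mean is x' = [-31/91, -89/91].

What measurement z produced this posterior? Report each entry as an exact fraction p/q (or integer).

z = [1, 2]

x̄ = F·x = [0, -15]
P̄ = F·P·Fᵀ + Q = [1 0; 0 44]
S = H·P̄·Hᵀ + R = [46 2; 2 8]
K = P̄·Hᵀ·S⁻¹ = [-1/91 -45/182; -88/91 22/91]
x' − x̄ = [-31/91, 1276/91] = K·y
y = (KᵀK)⁻¹·Kᵀ·(x' − x̄) = [-14, 2]
z = y + H·x̄ = [-14, 2] + [15, 0] = [1, 2]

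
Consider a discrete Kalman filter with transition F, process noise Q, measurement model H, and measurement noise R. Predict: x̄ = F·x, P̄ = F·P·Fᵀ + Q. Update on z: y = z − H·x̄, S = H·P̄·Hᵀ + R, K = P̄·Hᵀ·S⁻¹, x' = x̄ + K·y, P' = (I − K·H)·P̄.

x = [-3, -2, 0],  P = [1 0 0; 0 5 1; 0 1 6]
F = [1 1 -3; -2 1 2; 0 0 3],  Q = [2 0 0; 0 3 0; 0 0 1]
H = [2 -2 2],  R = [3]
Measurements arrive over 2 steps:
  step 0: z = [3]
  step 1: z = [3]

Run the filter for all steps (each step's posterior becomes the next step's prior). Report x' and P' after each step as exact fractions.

step 0: x' = [281/53, -278/53, -490/53], P' = [940/53 18/53 -883/53; 18/53 1460/159 1301/159; -883/53 1301/159 3845/159]
step 1: x' = [480559/294485, -1992794/294485, -2015934/294485], P' = [1555281/294485 -1342331/294485 -2721971/294485; -1342331/294485 5660311/294485 6817521/294485; -2721971/294485 6817521/294485 9399236/294485]

step 0: x̄ = F·x = [-5, 4, 0]
step 0: P̄ = F·P·Fᵀ + Q = [56 -34 -51; -34 40 39; -51 39 55]
step 0: y = z − H·x̄ = [21]
step 0: S = H·P̄·Hᵀ + R = [159]
step 0: K = P̄·Hᵀ·S⁻¹ = [26/53; -70/159; -70/159]
step 0: x' = x̄ + K·y = [281/53, -278/53, -490/53]
step 0: P' = (I − K·H)·P̄ = [940/53 18/53 -883/53; 18/53 1460/159 1301/159; -883/53 1301/159 3845/159]
step 1: x̄ = F·x = [1473/53, -1820/53, -1470/53]
step 1: P̄ = F·P·Fᵀ + Q = [47399/159 -16599/53 -12883/53; -16599/53 18259/53 14289/53; -12883/53 14289/53 11588/53]
step 1: y = z − H·x̄ = [-3487/53]
step 1: S = H·P̄·Hᵀ + R = [294485/159]
step 1: K = P̄·Hᵀ·S⁻¹ = [117094/294485; -123414/294485; -93504/294485]
step 1: x' = x̄ + K·y = [480559/294485, -1992794/294485, -2015934/294485]
step 1: P' = (I − K·H)·P̄ = [1555281/294485 -1342331/294485 -2721971/294485; -1342331/294485 5660311/294485 6817521/294485; -2721971/294485 6817521/294485 9399236/294485]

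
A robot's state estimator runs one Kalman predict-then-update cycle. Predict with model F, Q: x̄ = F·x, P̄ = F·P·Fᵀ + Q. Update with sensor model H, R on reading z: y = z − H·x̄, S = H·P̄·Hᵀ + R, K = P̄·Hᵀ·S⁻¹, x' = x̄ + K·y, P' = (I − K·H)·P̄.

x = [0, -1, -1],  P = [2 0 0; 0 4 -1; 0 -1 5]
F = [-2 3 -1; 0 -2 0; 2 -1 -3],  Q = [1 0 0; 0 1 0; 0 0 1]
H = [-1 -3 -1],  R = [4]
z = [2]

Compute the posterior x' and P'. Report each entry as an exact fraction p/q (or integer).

x' = [-64/127, -16/127, -102/127]
P' = [6751/127 -2789/127 1540/127; -2789/127 1430/127 -1393/127; 1540/127 -1393/127 2883/127]

x̄ = F·x = [-2, 2, 4]
P̄ = F·P·Fᵀ + Q = [56 -26 3; -26 17 2; 3 2 52]
y = z − H·x̄ = [10]
S = H·P̄·Hᵀ + R = [127]
K = P̄·Hᵀ·S⁻¹ = [19/127; -27/127; -61/127]
x' = x̄ + K·y = [-64/127, -16/127, -102/127]
P' = (I − K·H)·P̄ = [6751/127 -2789/127 1540/127; -2789/127 1430/127 -1393/127; 1540/127 -1393/127 2883/127]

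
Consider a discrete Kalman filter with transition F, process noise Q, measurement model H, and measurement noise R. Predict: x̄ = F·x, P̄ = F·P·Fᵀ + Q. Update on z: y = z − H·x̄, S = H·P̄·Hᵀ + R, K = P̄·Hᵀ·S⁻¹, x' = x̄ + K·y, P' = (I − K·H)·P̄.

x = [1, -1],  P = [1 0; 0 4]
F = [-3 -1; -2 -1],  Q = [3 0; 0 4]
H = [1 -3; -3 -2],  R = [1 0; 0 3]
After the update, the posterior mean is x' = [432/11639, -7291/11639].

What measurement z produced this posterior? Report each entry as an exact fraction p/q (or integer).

x̄ = F·x = [-2, -1]
P̄ = F·P·Fᵀ + Q = [16 10; 10 12]
S = H·P̄·Hᵀ + R = [65 94; 94 315]
K = P̄·Hᵀ·S⁻¹ = [1982/11639 -3104/11639; -3114/11639 -1066/11639]
x' − x̄ = [23710/11639, 4348/11639] = K·y
y = (KᵀK)⁻¹·Kᵀ·(x' − x̄) = [1, -7]
z = y + H·x̄ = [1, -7] + [1, 8] = [2, 1]

z = [2, 1]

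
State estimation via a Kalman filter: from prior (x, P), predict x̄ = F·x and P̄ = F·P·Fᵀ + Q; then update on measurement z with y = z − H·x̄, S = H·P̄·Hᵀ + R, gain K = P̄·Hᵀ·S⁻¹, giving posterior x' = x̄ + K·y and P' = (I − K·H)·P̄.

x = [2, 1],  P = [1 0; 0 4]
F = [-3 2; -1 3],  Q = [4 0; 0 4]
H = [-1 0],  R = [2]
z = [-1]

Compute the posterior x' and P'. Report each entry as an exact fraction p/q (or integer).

x' = [21/31, 166/31]
P' = [58/31 54/31; 54/31 542/31]

x̄ = F·x = [-4, 1]
P̄ = F·P·Fᵀ + Q = [29 27; 27 41]
y = z − H·x̄ = [-5]
S = H·P̄·Hᵀ + R = [31]
K = P̄·Hᵀ·S⁻¹ = [-29/31; -27/31]
x' = x̄ + K·y = [21/31, 166/31]
P' = (I − K·H)·P̄ = [58/31 54/31; 54/31 542/31]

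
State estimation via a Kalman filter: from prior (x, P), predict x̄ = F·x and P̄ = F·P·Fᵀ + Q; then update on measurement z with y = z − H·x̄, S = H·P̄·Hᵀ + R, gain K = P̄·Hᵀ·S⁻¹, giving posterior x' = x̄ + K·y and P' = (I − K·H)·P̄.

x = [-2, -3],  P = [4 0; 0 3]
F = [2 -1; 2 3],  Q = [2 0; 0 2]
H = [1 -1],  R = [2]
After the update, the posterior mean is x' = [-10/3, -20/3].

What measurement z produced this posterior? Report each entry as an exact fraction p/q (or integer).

z = [3]

x̄ = F·x = [-1, -13]
P̄ = F·P·Fᵀ + Q = [21 7; 7 45]
S = H·P̄·Hᵀ + R = [54]
K = P̄·Hᵀ·S⁻¹ = [7/27; -19/27]
x' − x̄ = [-7/3, 19/3] = K·y
y = (KᵀK)⁻¹·Kᵀ·(x' − x̄) = [-9]
z = y + H·x̄ = [-9] + [12] = [3]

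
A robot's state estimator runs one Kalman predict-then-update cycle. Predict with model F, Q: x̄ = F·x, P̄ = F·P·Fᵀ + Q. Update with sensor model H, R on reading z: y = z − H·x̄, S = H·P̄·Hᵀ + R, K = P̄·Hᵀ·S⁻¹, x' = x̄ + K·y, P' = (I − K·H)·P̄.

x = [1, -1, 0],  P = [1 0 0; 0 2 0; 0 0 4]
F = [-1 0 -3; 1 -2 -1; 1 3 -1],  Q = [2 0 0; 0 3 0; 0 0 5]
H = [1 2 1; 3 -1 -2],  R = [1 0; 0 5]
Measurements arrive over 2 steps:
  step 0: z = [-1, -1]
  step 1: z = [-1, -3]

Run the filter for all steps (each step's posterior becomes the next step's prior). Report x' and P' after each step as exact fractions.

step 0: x' = [-6583/3370, 30219/13480, -9401/2696], P' = [5433/1685 -16447/3370 4597/674; -16447/3370 111891/13480 -31073/2696; 4597/674 -31073/2696 44611/2696]
step 1: x' = [-835275887/595921808, 226612107/297960904, -687430303/595921808], P' = [1348406533/595921808 -902279445/297960904 2485351717/595921808; -902279445/297960904 715233083/148980452 -1945300493/297960904; 2485351717/595921808 -1945300493/297960904 5605712661/595921808]

step 0: x̄ = F·x = [-1, 3, -2]
step 0: P̄ = F·P·Fᵀ + Q = [39 11 11; 11 16 -7; 11 -7 28]
step 0: y = z − H·x̄ = [-4, 1]
step 0: S = H·P̄·Hᵀ + R = [170 130; 130 258]
step 0: K = P̄·Hᵀ·S⁻¹ = [957/3370 123/674; 2629/13480 59/2696; 853/2696 -597/2696]
step 0: x' = x̄ + K·y = [-6583/3370, 30219/13480, -9401/2696]
step 0: P' = (I − K·H)·P̄ = [5433/1685 -16447/3370 4597/674; -16447/3370 111891/13480 -31073/2696; 4597/674 -31073/2696 44611/2696]
step 1: x̄ = F·x = [167347/13480, -7953/2696, 11133/1348]
step 1: P̄ = F·P·Fᵀ + Q = [2629559/13480 -124389/2696 203747/1348; -124389/2696 42467/2696 -49913/1348; 203747/1348 -49913/1348 42363/337]
step 1: y = z − H·x̄ = [-212627/13480, -179793/6740]
step 1: S = H·P̄·Hᵀ + R = [4777539/13480 2749181/6740; 2749181/6740 2002339/3370]
step 1: K = P̄·Hᵀ·S⁻¹ = [112320235/297960904 175815011/595921808; 6676197/148980452 -49340703/297960904; 154931203/297960904 27046163/595921808]
step 1: x' = x̄ + K·y = [-835275887/595921808, 226612107/297960904, -687430303/595921808]
step 1: P' = (I − K·H)·P̄ = [1348406533/595921808 -902279445/297960904 2485351717/595921808; -902279445/297960904 715233083/148980452 -1945300493/297960904; 2485351717/595921808 -1945300493/297960904 5605712661/595921808]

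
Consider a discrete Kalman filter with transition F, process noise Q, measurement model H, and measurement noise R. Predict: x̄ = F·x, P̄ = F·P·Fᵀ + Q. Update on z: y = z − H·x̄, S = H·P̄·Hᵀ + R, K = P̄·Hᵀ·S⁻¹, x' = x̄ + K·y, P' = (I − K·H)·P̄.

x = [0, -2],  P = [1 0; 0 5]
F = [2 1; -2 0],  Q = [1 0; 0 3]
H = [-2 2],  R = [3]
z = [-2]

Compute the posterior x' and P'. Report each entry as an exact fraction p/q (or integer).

x̄ = F·x = [-2, 0]
P̄ = F·P·Fᵀ + Q = [10 -4; -4 7]
y = z − H·x̄ = [-6]
S = H·P̄·Hᵀ + R = [103]
K = P̄·Hᵀ·S⁻¹ = [-28/103; 22/103]
x' = x̄ + K·y = [-38/103, -132/103]
P' = (I − K·H)·P̄ = [246/103 204/103; 204/103 237/103]

x' = [-38/103, -132/103]
P' = [246/103 204/103; 204/103 237/103]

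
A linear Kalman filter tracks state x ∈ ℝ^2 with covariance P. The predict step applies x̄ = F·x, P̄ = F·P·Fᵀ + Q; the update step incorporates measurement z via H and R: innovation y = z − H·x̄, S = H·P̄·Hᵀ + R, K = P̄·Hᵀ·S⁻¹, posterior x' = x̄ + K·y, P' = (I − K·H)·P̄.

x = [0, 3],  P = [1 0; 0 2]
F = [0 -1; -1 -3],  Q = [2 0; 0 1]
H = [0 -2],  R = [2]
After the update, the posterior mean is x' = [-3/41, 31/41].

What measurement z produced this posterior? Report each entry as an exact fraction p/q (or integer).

x̄ = F·x = [-3, -9]
P̄ = F·P·Fᵀ + Q = [4 6; 6 20]
S = H·P̄·Hᵀ + R = [82]
K = P̄·Hᵀ·S⁻¹ = [-6/41; -20/41]
x' − x̄ = [120/41, 400/41] = K·y
y = (KᵀK)⁻¹·Kᵀ·(x' − x̄) = [-20]
z = y + H·x̄ = [-20] + [18] = [-2]

z = [-2]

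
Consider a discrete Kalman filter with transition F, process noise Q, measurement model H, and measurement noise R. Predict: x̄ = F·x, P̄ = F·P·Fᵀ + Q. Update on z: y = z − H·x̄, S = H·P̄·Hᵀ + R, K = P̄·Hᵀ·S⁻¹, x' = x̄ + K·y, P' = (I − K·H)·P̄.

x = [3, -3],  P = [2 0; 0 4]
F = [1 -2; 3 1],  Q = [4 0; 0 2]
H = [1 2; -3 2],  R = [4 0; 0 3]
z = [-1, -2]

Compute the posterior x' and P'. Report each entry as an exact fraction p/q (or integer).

x̄ = F·x = [9, 6]
P̄ = F·P·Fᵀ + Q = [22 -2; -2 24]
y = z − H·x̄ = [-22, 13]
S = H·P̄·Hᵀ + R = [114 38; 38 321]
K = P̄·Hᵀ·S⁻¹ = [4219/17575 -228/925; 6357/17575 116/925]
x' = x̄ + K·y = [9041/17575, -5752/17575]
P' = (I − K·H)·P̄ = [7468/17575 4704/17575; 4704/17575 10362/17575]

x' = [9041/17575, -5752/17575]
P' = [7468/17575 4704/17575; 4704/17575 10362/17575]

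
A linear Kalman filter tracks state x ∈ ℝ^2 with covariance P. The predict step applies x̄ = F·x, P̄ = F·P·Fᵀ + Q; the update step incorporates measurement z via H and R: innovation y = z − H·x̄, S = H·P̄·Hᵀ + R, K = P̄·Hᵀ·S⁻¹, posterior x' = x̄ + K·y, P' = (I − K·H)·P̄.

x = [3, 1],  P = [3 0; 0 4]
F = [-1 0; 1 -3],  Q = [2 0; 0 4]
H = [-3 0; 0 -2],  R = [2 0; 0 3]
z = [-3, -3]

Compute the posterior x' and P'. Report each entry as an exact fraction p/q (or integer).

x̄ = F·x = [-3, 0]
P̄ = F·P·Fᵀ + Q = [5 -3; -3 43]
y = z − H·x̄ = [-12, -3]
S = H·P̄·Hᵀ + R = [47 -18; -18 175]
K = P̄·Hᵀ·S⁻¹ = [-2517/7901 12/7901; 27/7901 -3880/7901]
x' = x̄ + K·y = [6465/7901, 11316/7901]
P' = (I − K·H)·P̄ = [1678/7901 -18/7901; -18/7901 5820/7901]

x' = [6465/7901, 11316/7901]
P' = [1678/7901 -18/7901; -18/7901 5820/7901]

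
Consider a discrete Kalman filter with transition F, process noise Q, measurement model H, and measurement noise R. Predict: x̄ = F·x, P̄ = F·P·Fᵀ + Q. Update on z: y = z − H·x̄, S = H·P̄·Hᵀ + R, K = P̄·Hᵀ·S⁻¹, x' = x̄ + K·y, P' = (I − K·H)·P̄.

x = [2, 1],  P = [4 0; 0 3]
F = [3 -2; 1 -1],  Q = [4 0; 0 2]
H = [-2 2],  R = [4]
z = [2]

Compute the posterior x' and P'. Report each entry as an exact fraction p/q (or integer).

x' = [-16/13, -5/13]
P' = [98/13 81/13; 81/13 153/26]

x̄ = F·x = [4, 1]
P̄ = F·P·Fᵀ + Q = [52 18; 18 9]
y = z − H·x̄ = [8]
S = H·P̄·Hᵀ + R = [104]
K = P̄·Hᵀ·S⁻¹ = [-17/26; -9/52]
x' = x̄ + K·y = [-16/13, -5/13]
P' = (I − K·H)·P̄ = [98/13 81/13; 81/13 153/26]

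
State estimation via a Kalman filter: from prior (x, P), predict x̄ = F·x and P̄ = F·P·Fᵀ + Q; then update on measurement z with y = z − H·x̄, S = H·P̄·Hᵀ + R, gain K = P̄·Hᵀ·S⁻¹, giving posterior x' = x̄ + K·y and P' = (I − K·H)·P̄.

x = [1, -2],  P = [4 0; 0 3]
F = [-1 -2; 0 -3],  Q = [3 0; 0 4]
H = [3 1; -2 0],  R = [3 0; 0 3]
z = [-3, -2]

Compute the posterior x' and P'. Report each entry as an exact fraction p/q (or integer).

x̄ = F·x = [3, 6]
P̄ = F·P·Fᵀ + Q = [19 18; 18 31]
y = z − H·x̄ = [-18, 4]
S = H·P̄·Hᵀ + R = [313 -150; -150 79]
K = P̄·Hᵀ·S⁻¹ = [225/2227 -644/2227; 1315/2227 1482/2227]
x' = x̄ + K·y = [55/2227, -4380/2227]
P' = (I − K·H)·P̄ = [966/2227 -2223/2227; -2223/2227 10614/2227]

x' = [55/2227, -4380/2227]
P' = [966/2227 -2223/2227; -2223/2227 10614/2227]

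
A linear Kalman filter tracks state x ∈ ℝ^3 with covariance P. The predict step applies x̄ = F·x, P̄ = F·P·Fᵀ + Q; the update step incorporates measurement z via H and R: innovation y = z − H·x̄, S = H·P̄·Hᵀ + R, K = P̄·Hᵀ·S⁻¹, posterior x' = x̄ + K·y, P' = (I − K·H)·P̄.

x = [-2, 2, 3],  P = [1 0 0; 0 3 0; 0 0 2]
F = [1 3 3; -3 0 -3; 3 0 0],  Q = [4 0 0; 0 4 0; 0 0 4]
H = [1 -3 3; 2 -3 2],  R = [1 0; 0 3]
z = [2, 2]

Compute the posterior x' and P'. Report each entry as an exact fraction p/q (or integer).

x' = [88/43229, -81357/43229, -57590/43229]
P' = [186485/43229 145473/43229 75295/43229; 145473/43229 194894/43229 144312/43229; 75295/43229 144312/43229 124496/43229]

x̄ = F·x = [13, -3, -6]
P̄ = F·P·Fᵀ + Q = [50 -21 3; -21 31 -9; 3 -9 13]
y = z − H·x̄ = [-2, -21]
S = H·P̄·Hᵀ + R = [753 805; 805 918]
K = P̄·Hᵀ·S⁻¹ = [-24049/43229 29047/43229; -6273/43229 -1704/43229; 15847/43229 -11118/43229]
x' = x̄ + K·y = [88/43229, -81357/43229, -57590/43229]
P' = (I − K·H)·P̄ = [186485/43229 145473/43229 75295/43229; 145473/43229 194894/43229 144312/43229; 75295/43229 144312/43229 124496/43229]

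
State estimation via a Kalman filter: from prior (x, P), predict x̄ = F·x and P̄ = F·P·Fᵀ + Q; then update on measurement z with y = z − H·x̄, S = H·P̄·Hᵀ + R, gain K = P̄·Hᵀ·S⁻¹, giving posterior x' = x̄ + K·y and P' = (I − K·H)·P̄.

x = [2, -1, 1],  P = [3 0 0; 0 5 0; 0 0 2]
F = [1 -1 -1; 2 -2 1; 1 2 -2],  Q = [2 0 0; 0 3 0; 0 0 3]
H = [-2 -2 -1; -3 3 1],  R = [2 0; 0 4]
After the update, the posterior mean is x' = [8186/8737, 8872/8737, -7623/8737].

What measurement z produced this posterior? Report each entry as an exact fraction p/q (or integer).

z = [-3, -1]

x̄ = F·x = [2, 7, -2]
P̄ = F·P·Fᵀ + Q = [12 14 -3; 14 37 -18; -3 -18 34]
S = H·P̄·Hᵀ + R = [260 -97; -97 137]
K = P̄·Hᵀ·S⁻¹ = [-6422/26211 -3973/26211; -2187/8737 1704/8737; 29/26211 -2084/26211]
x' − x̄ = [-9288/8737, -52287/8737, 9851/8737] = K·y
y = (KᵀK)⁻¹·Kᵀ·(x' − x̄) = [13, -14]
z = y + H·x̄ = [13, -14] + [-16, 13] = [-3, -1]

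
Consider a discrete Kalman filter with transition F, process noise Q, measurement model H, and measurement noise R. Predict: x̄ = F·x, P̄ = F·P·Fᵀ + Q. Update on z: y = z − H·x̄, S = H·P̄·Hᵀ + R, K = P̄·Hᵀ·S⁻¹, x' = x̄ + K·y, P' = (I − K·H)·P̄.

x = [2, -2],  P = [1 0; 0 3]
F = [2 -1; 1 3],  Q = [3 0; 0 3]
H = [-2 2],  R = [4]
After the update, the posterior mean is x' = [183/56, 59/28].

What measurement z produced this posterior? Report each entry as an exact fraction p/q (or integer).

x̄ = F·x = [6, -4]
P̄ = F·P·Fᵀ + Q = [10 -7; -7 31]
S = H·P̄·Hᵀ + R = [224]
K = P̄·Hᵀ·S⁻¹ = [-17/112; 19/56]
x' − x̄ = [-153/56, 171/28] = K·y
y = (KᵀK)⁻¹·Kᵀ·(x' − x̄) = [18]
z = y + H·x̄ = [18] + [-20] = [-2]

z = [-2]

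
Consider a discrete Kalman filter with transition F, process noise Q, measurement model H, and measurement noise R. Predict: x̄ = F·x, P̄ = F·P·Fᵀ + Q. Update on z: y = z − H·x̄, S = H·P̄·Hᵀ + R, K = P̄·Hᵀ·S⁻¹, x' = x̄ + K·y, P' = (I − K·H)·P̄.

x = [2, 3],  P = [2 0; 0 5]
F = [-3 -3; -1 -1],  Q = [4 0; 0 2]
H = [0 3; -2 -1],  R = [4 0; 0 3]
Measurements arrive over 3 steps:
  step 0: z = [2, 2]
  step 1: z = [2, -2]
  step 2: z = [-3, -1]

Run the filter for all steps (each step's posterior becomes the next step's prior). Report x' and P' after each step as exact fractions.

step 0: x̄ = F·x = [-15, -5]
step 0: P̄ = F·P·Fᵀ + Q = [67 21; 21 9]
step 0: y = z − H·x̄ = [17, -33]
step 0: S = H·P̄·Hᵀ + R = [85 -153; -153 364]
step 0: K = P̄·Hᵀ·S⁻¹ = [-783/7531 -208/443; 2025/7531 -12/443]
step 0: x' = x̄ + K·y = [-564/443, 206/443]
step 0: P' = (I − K·H)·P̄ = [5826/7531 -1044/7531; -1044/7531 2700/7531]
step 1: x̄ = F·x = [1074/443, 358/443]
step 1: P̄ = F·P·Fᵀ + Q = [88066/7531 19314/7531; 19314/7531 21500/7531]
step 1: y = z − H·x̄ = [-188/443, 1620/443]
step 1: S = H·P̄·Hᵀ + R = [223624/7531 -180384/7531; -180384/7531 473613/7531]
step 1: K = P̄·Hᵀ·S⁻¹ = [-172913/1623796 -551962/1217847; 218009/811898 -30064/1217847]
step 1: x' = x̄ + K·y = [329699/405949, 245152/405949]
step 1: P' = (I − K·H)·P̄ = [1828799/2435694 -172913/1217847; -172913/1217847 436018/1217847]
step 2: x̄ = F·x = [-1724553/405949, -574851/405949]
step 2: P̄ = F·P·Fᵀ + Q = [9275141/811898 2009183/811898; 2009183/811898 6880571/2435694]
step 2: y = z − H·x̄ = [506706/405949, -4429906/405949]
step 2: S = H·P̄·Hᵀ + R = [23889305/811898 -18935669/811898; -18935669/811898 149599541/2435694]
step 2: K = P̄·Hᵀ·S⁻¹ = [-327877527/3076926389 -1393089984/3076926389; 826176075/3076926389 -75742676/3076926389]
step 2: x' = x̄ + K·y = [1721392425/3076926389, -2499360517/3076926389]
step 2: P' = (I − K·H)·P̄ = [2308219994/3076926389 -437170036/3076926389; -437170036/3076926389 1101568100/3076926389]

step 0: x' = [-564/443, 206/443], P' = [5826/7531 -1044/7531; -1044/7531 2700/7531]
step 1: x' = [329699/405949, 245152/405949], P' = [1828799/2435694 -172913/1217847; -172913/1217847 436018/1217847]
step 2: x' = [1721392425/3076926389, -2499360517/3076926389], P' = [2308219994/3076926389 -437170036/3076926389; -437170036/3076926389 1101568100/3076926389]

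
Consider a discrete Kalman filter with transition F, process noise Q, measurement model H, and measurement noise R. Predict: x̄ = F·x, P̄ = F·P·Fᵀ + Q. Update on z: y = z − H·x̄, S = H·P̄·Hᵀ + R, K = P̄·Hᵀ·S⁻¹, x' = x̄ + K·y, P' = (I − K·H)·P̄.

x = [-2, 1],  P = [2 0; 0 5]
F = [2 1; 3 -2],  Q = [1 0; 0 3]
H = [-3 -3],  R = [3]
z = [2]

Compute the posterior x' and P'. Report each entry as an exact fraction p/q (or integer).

x' = [-19/89, -91/178]
P' = [862/89 -854/89; -854/89 1751/178]

x̄ = F·x = [-3, -8]
P̄ = F·P·Fᵀ + Q = [14 2; 2 41]
y = z − H·x̄ = [-31]
S = H·P̄·Hᵀ + R = [534]
K = P̄·Hᵀ·S⁻¹ = [-8/89; -43/178]
x' = x̄ + K·y = [-19/89, -91/178]
P' = (I − K·H)·P̄ = [862/89 -854/89; -854/89 1751/178]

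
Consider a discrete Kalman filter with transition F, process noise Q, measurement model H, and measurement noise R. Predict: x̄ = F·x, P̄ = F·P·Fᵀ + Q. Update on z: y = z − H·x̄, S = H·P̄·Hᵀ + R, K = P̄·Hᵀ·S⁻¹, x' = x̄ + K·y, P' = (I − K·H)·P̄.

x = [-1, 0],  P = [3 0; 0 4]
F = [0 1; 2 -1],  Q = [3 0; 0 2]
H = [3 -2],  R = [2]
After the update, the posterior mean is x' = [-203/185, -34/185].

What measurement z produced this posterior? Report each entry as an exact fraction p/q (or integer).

x̄ = F·x = [0, -2]
P̄ = F·P·Fᵀ + Q = [7 -4; -4 18]
S = H·P̄·Hᵀ + R = [185]
K = P̄·Hᵀ·S⁻¹ = [29/185; -48/185]
x' − x̄ = [-203/185, 336/185] = K·y
y = (KᵀK)⁻¹·Kᵀ·(x' − x̄) = [-7]
z = y + H·x̄ = [-7] + [4] = [-3]

z = [-3]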